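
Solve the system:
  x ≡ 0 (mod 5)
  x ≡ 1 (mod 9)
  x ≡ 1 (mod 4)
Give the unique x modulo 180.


Moduli 5, 9, 4 are pairwise coprime; by CRT there is a unique solution modulo M = 5 · 9 · 4 = 180.
Solve pairwise, accumulating the modulus:
  Start with x ≡ 0 (mod 5).
  Combine with x ≡ 1 (mod 9): since gcd(5, 9) = 1, we get a unique residue mod 45.
    Write x = 0 + 5·t and substitute into x ≡ 1 (mod 9): 5·t ≡ 1 − 0 = 1 (mod 9).
    The inverse of 5 mod 9 is 2 (since 5·2 = 10 = 1·9 + 1), so t ≡ 2·1 = 2 ≡ 2 (mod 9).
    Then x = 0 + 5·2 = 10, valid modulo lcm(5, 9) = 45: x ≡ 10 (mod 45).
  Combine with x ≡ 1 (mod 4): since gcd(45, 4) = 1, we get a unique residue mod 180.
    Write x = 10 + 45·t and substitute into x ≡ 1 (mod 4): 45·t ≡ 1 − 10 = -9 (mod 4).
    Reduce coefficients mod 4: 1·t ≡ 3 (mod 4).
    So t ≡ 3 (mod 4).
    Then x = 10 + 45·3 = 145, valid modulo lcm(45, 4) = 180: x ≡ 145 (mod 180).
Verify: 145 mod 5 = 0 ✓, 145 mod 9 = 1 ✓, 145 mod 4 = 1 ✓.

x ≡ 145 (mod 180).


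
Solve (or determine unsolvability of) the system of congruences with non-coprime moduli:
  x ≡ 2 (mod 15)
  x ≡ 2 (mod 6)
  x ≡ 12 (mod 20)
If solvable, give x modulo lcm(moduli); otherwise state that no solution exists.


Moduli 15, 6, 20 are not pairwise coprime, so CRT works modulo lcm(m_i) when all pairwise compatibility conditions hold.
Pairwise compatibility: gcd(m_i, m_j) must divide a_i - a_j for every pair.
Merge one congruence at a time:
  Start: x ≡ 2 (mod 15).
  Combine with x ≡ 2 (mod 6): gcd(15, 6) = 3; 2 - 2 = 0, which IS divisible by 3, so compatible.
    Write x = 2 + 15·t and substitute into x ≡ 2 (mod 6): 15·t ≡ 2 − 2 = 0 (mod 6).
    Divide the congruence (and modulus) by g = 3: 5·t ≡ 0 (mod 2).
    Reduce coefficients mod 2: 1·t ≡ 0 (mod 2).
    So t ≡ 0 (mod 2).
    Then x = 2 + 15·0 = 2, valid modulo lcm(15, 6) = 30: x ≡ 2 (mod 30).
  Combine with x ≡ 12 (mod 20): gcd(30, 20) = 10; 12 - 2 = 10, which IS divisible by 10, so compatible.
    Write x = 2 + 30·t and substitute into x ≡ 12 (mod 20): 30·t ≡ 12 − 2 = 10 (mod 20).
    Divide the congruence (and modulus) by g = 10: 3·t ≡ 1 (mod 2).
    Reduce coefficients mod 2: 1·t ≡ 1 (mod 2).
    So t ≡ 1 (mod 2).
    Then x = 2 + 30·1 = 32, valid modulo lcm(30, 20) = 60: x ≡ 32 (mod 60).
Verify: 32 mod 15 = 2, 32 mod 6 = 2, 32 mod 20 = 12.

x ≡ 32 (mod 60).


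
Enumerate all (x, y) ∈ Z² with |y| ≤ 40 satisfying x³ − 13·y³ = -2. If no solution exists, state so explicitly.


The equation is x³ - 13y³ = -2. For fixed y, x³ = 13·y³ − 2, so a solution requires the RHS to be a perfect cube.
Strategy: iterate y from -40 to 40, compute RHS = 13·y³ − 2, and check whether it is a (positive or negative) perfect cube.
Check small values of y:
  y = 0: RHS = -2 is not a perfect cube.
  y = 1: RHS = 11 is not a perfect cube.
  y = -1: RHS = -15 is not a perfect cube.
  y = 2: RHS = 102 is not a perfect cube.
  y = -2: RHS = -106 is not a perfect cube.
  y = 3: RHS = 349 is not a perfect cube.
  y = -3: RHS = -353 is not a perfect cube.
Continuing the search up to |y| = 40 finds no solutions either.
No (x, y) in the scanned range satisfies the equation.

No integer solutions with |y| ≤ 40.


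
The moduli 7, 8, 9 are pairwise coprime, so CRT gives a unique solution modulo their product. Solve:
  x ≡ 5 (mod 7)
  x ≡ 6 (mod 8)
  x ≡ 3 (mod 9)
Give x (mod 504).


Moduli 7, 8, 9 are pairwise coprime; by CRT there is a unique solution modulo M = 7 · 8 · 9 = 504.
Solve pairwise, accumulating the modulus:
  Start with x ≡ 5 (mod 7).
  Combine with x ≡ 6 (mod 8): since gcd(7, 8) = 1, we get a unique residue mod 56.
    Write x = 5 + 7·t and substitute into x ≡ 6 (mod 8): 7·t ≡ 6 − 5 = 1 (mod 8).
    The inverse of 7 mod 8 is 7 (since 7·7 = 49 = 6·8 + 1), so t ≡ 7·1 = 7 ≡ 7 (mod 8).
    Then x = 5 + 7·7 = 54, valid modulo lcm(7, 8) = 56: x ≡ 54 (mod 56).
  Combine with x ≡ 3 (mod 9): since gcd(56, 9) = 1, we get a unique residue mod 504.
    Write x = 54 + 56·t and substitute into x ≡ 3 (mod 9): 56·t ≡ 3 − 54 = -51 (mod 9).
    Reduce coefficients mod 9: 2·t ≡ 3 (mod 9).
    The inverse of 2 mod 9 is 5 (since 2·5 = 10 = 1·9 + 1), so t ≡ 5·3 = 15 ≡ 6 (mod 9).
    Then x = 54 + 56·6 = 390, valid modulo lcm(56, 9) = 504: x ≡ 390 (mod 504).
Verify: 390 mod 7 = 5 ✓, 390 mod 8 = 6 ✓, 390 mod 9 = 3 ✓.

x ≡ 390 (mod 504).


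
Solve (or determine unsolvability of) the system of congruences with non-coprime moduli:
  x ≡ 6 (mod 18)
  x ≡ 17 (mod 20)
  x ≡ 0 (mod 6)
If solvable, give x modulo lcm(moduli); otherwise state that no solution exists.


Moduli 18, 20, 6 are not pairwise coprime, so CRT works modulo lcm(m_i) when all pairwise compatibility conditions hold.
Pairwise compatibility: gcd(m_i, m_j) must divide a_i - a_j for every pair.
Merge one congruence at a time:
  Start: x ≡ 6 (mod 18).
  Combine with x ≡ 17 (mod 20): gcd(18, 20) = 2, and 17 - 6 = 11 is NOT divisible by 2.
    ⇒ system is inconsistent (no integer solution).

No solution (the system is inconsistent).


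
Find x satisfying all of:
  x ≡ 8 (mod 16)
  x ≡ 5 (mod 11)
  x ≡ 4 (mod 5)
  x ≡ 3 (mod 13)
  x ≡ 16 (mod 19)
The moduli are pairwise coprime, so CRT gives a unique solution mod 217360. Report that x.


Product of moduli M = 16 · 11 · 5 · 13 · 19 = 217360.
Merge one congruence at a time:
  Start: x ≡ 8 (mod 16).
  Combine with x ≡ 5 (mod 11); new modulus lcm = 176.
    Write x = 8 + 16·t and substitute into x ≡ 5 (mod 11): 16·t ≡ 5 − 8 = -3 (mod 11).
    Reduce coefficients mod 11: 5·t ≡ 8 (mod 11).
    The inverse of 5 mod 11 is 9 (since 5·9 = 45 = 4·11 + 1), so t ≡ 9·8 = 72 ≡ 6 (mod 11).
    Then x = 8 + 16·6 = 104, valid modulo lcm(16, 11) = 176: x ≡ 104 (mod 176).
  Combine with x ≡ 4 (mod 5); new modulus lcm = 880.
    Write x = 104 + 176·t and substitute into x ≡ 4 (mod 5): 176·t ≡ 4 − 104 = -100 (mod 5).
    Reduce coefficients mod 5: 1·t ≡ 0 (mod 5).
    So t ≡ 0 (mod 5).
    Then x = 104 + 176·0 = 104, valid modulo lcm(176, 5) = 880: x ≡ 104 (mod 880).
  Combine with x ≡ 3 (mod 13); new modulus lcm = 11440.
    Write x = 104 + 880·t and substitute into x ≡ 3 (mod 13): 880·t ≡ 3 − 104 = -101 (mod 13).
    Reduce coefficients mod 13: 9·t ≡ 3 (mod 13).
    The inverse of 9 mod 13 is 3 (since 9·3 = 27 = 2·13 + 1), so t ≡ 3·3 = 9 ≡ 9 (mod 13).
    Then x = 104 + 880·9 = 8024, valid modulo lcm(880, 13) = 11440: x ≡ 8024 (mod 11440).
  Combine with x ≡ 16 (mod 19); new modulus lcm = 217360.
    Write x = 8024 + 11440·t and substitute into x ≡ 16 (mod 19): 11440·t ≡ 16 − 8024 = -8008 (mod 19).
    Reduce coefficients mod 19: 2·t ≡ 10 (mod 19).
    The inverse of 2 mod 19 is 10 (since 2·10 = 20 = 1·19 + 1), so t ≡ 10·10 = 100 ≡ 5 (mod 19).
    Then x = 8024 + 11440·5 = 65224, valid modulo lcm(11440, 19) = 217360: x ≡ 65224 (mod 217360).
Verify against each original: 65224 mod 16 = 8, 65224 mod 11 = 5, 65224 mod 5 = 4, 65224 mod 13 = 3, 65224 mod 19 = 16.

x ≡ 65224 (mod 217360).


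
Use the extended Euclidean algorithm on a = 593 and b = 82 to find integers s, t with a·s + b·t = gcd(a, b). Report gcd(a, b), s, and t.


Euclidean algorithm on (593, 82) — divide until remainder is 0:
  593 = 7 · 82 + 19
  82 = 4 · 19 + 6
  19 = 3 · 6 + 1
  6 = 6 · 1 + 0
gcd(593, 82) = 1.
Track Bezout coefficients alongside the remainders: start with r₀ = 593 = a·1 + b·0 (s = 1, t = 0) and r₁ = 82 = a·0 + b·1 (s = 0, t = 1); each new remainder r_{k+1} = r_{k-1} − q_k·r_k inherits s_{k+1} = s_{k-1} − q_k·s_k, t_{k+1} = t_{k-1} − q_k·t_k, so r_k = a·s_k + b·t_k at every step:
  q = 7: r = 19, s = 1 − 7·0 = 1, t = 0 − 7·1 = -7  (check: 593·1 + 82·(-7) = 19)
  q = 4: r = 6, s = 0 − 4·1 = -4, t = 1 − 4·(-7) = 29  (check: 593·(-4) + 82·29 = 6)
  q = 3: r = 1, s = 1 − 3·(-4) = 13, t = -7 − 3·29 = -94  (check: 593·13 + 82·(-94) = 1)
The row with r = 1 (the gcd) gives the Bezout coefficients s = 13, t = -94.
Result: 593 · (13) + 82 · (-94) = 1.

gcd(593, 82) = 1; s = 13, t = -94 (check: 593·13 + 82·(-94) = 1).


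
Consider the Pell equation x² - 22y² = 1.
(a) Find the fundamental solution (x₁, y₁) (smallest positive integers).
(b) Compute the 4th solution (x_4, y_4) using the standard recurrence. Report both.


Step 1: Find the fundamental solution (x₁, y₁) of x² - 22y² = 1.
  Expand √22 as a continued fraction. a₀ = ⌊√22⌋ = 4; iterate m_{k+1} = d_k·a_k − m_k, d_{k+1} = (22 − m_{k+1}²)/d_k, a_{k+1} = ⌊(a₀ + m_{k+1})/d_{k+1}⌋ (starting m₀ = 0, d₀ = 1), with convergents p_k = a_k·p_{k-1} + p_{k-2}, q_k = a_k·q_{k-1} + q_{k-2} (p₋₁ = 1, q₋₁ = 0):
  k = 0: a₀ = 4; p₀/q₀ = 4/1; p₀² − 22·q₀² = 16 − 22 = -6.
  k = 1: m = 4, d = 6, a = ⌊(4 + 4)/6⌋ = 1; p/q = (1·4 + 1)/(1·1 + 0) = 5/1; p² − 22·q² = 25 − 22 = 3.
  k = 2: m = 2, d = 3, a = ⌊(4 + 2)/3⌋ = 2; p/q = (2·5 + 4)/(2·1 + 1) = 14/3; p² − 22·q² = 196 − 198 = -2.
  k = 3: m = 4, d = 2, a = ⌊(4 + 4)/2⌋ = 4; p/q = (4·14 + 5)/(4·3 + 1) = 61/13; p² − 22·q² = 3721 − 3718 = 3.
  k = 4: m = 4, d = 3, a = ⌊(4 + 4)/3⌋ = 2; p/q = (2·61 + 14)/(2·13 + 3) = 136/29; p² − 22·q² = 18496 − 18502 = -6.
  k = 5: m = 2, d = 6, a = ⌊(4 + 2)/6⌋ = 1; p/q = (1·136 + 61)/(1·29 + 13) = 197/42; p² − 22·q² = 38809 − 38808 = 1.
  The first convergent with p² − 22·q² = 1 gives the fundamental solution (x₁, y₁) = (197, 42).
Step 2: Apply the recurrence (x_{n+1}, y_{n+1}) = (x₁x_n + 22y₁y_n, x₁y_n + y₁x_n) repeatedly.
  From (x_1, y_1) = (197, 42): x_2 = 197·197 + 22·42·42 = 77617; y_2 = 197·42 + 42·197 = 16548.
  From (x_2, y_2) = (77617, 16548): x_3 = 197·77617 + 22·42·16548 = 30580901; y_3 = 197·16548 + 42·77617 = 6519870.
  From (x_3, y_3) = (30580901, 6519870): x_4 = 197·30580901 + 22·42·6519870 = 12048797377; y_4 = 197·6519870 + 42·30580901 = 2568812232.
Step 3: Verify x_4² - 22·y_4² = 145173518232002080129 - 145173518232002080128 = 1 (should be 1). ✓

(x_1, y_1) = (197, 42); (x_4, y_4) = (12048797377, 2568812232).


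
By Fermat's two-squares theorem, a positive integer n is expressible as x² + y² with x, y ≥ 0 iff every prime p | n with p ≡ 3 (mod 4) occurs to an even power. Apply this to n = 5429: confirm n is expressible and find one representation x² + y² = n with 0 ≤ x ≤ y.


Step 1: Factor n = 5429 = 61 · 89.
Step 2: Check the mod-4 condition on each prime factor: 61 ≡ 1 (mod 4), exponent 1; 89 ≡ 1 (mod 4), exponent 1.
All primes ≡ 3 (mod 4) appear to even exponent (or don't appear), so by the two-squares theorem n IS expressible as a sum of two squares.
Step 3: Build a representation. Here n = 61 · 89 is a product of primes ≡ 1 (mod 4). Each prime p ≡ 1 (mod 4) is itself a sum of two squares; find a² by testing p − a² for a perfect square:
  61: 61 − 1² = 60, 61 − 2² = 57, 61 − 3² = 52, 61 − 4² = 45, 61 − 5² = 36 = 6² ⇒ 61 = 5² + 6².
  89: 89 − 1² = 88, 89 − 2² = 85, 89 − 3² = 80, 89 − 4² = 73, 89 − 5² = 64 = 8² ⇒ 89 = 5² + 8².
  Combine using the Brahmagupta–Fibonacci identity (a² + b²)(c² + d²) = (ac − bd)² + (ad + bc)² = (ac + bd)² + (ad − bc)²:
  61 · 89 = 5429: from (5² + 6²)(5² + 8²), take (5·5 − 6·8, 5·8 + 6·5) = (25 − 48, 40 + 30) = (-23, 70); dropping signs (only squares matter) gives (23, 70); check 23² + 70² = 529 + 4900 = 5429 ✓.
Step 4: Order so x ≤ y and verify: 23² + 70² = 529 + 4900 = 5429 = n. ✓

n = 5429 = 23² + 70² (one valid representation with x ≤ y).


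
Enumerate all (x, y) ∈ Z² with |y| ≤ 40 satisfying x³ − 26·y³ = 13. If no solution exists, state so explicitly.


The equation is x³ - 26y³ = 13. For fixed y, x³ = 26·y³ + 13, so a solution requires the RHS to be a perfect cube.
Strategy: iterate y from -40 to 40, compute RHS = 26·y³ + 13, and check whether it is a (positive or negative) perfect cube.
Check small values of y:
  y = 0: RHS = 13 is not a perfect cube.
  y = 1: RHS = 39 is not a perfect cube.
  y = -1: RHS = -13 is not a perfect cube.
  y = 2: RHS = 221 is not a perfect cube.
  y = -2: RHS = -195 is not a perfect cube.
  y = 3: RHS = 715 is not a perfect cube.
  y = -3: RHS = -689 is not a perfect cube.
Continuing the search up to |y| = 40 finds no solutions either.
No (x, y) in the scanned range satisfies the equation.

No integer solutions with |y| ≤ 40.


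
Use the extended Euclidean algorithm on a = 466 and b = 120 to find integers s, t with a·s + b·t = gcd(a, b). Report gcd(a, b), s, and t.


Euclidean algorithm on (466, 120) — divide until remainder is 0:
  466 = 3 · 120 + 106
  120 = 1 · 106 + 14
  106 = 7 · 14 + 8
  14 = 1 · 8 + 6
  8 = 1 · 6 + 2
  6 = 3 · 2 + 0
gcd(466, 120) = 2.
Track Bezout coefficients alongside the remainders: start with r₀ = 466 = a·1 + b·0 (s = 1, t = 0) and r₁ = 120 = a·0 + b·1 (s = 0, t = 1); each new remainder r_{k+1} = r_{k-1} − q_k·r_k inherits s_{k+1} = s_{k-1} − q_k·s_k, t_{k+1} = t_{k-1} − q_k·t_k, so r_k = a·s_k + b·t_k at every step:
  q = 3: r = 106, s = 1 − 3·0 = 1, t = 0 − 3·1 = -3  (check: 466·1 + 120·(-3) = 106)
  q = 1: r = 14, s = 0 − 1·1 = -1, t = 1 − 1·(-3) = 4  (check: 466·(-1) + 120·4 = 14)
  q = 7: r = 8, s = 1 − 7·(-1) = 8, t = -3 − 7·4 = -31  (check: 466·8 + 120·(-31) = 8)
  q = 1: r = 6, s = -1 − 1·8 = -9, t = 4 − 1·(-31) = 35  (check: 466·(-9) + 120·35 = 6)
  q = 1: r = 2, s = 8 − 1·(-9) = 17, t = -31 − 1·35 = -66  (check: 466·17 + 120·(-66) = 2)
The row with r = 2 (the gcd) gives the Bezout coefficients s = 17, t = -66.
Result: 466 · (17) + 120 · (-66) = 2.

gcd(466, 120) = 2; s = 17, t = -66 (check: 466·17 + 120·(-66) = 2).


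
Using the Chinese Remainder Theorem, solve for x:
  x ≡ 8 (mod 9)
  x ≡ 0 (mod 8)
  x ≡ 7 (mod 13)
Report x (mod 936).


Moduli 9, 8, 13 are pairwise coprime; by CRT there is a unique solution modulo M = 9 · 8 · 13 = 936.
Solve pairwise, accumulating the modulus:
  Start with x ≡ 8 (mod 9).
  Combine with x ≡ 0 (mod 8): since gcd(9, 8) = 1, we get a unique residue mod 72.
    Write x = 8 + 9·t and substitute into x ≡ 0 (mod 8): 9·t ≡ 0 − 8 = -8 (mod 8).
    Reduce coefficients mod 8: 1·t ≡ 0 (mod 8).
    So t ≡ 0 (mod 8).
    Then x = 8 + 9·0 = 8, valid modulo lcm(9, 8) = 72: x ≡ 8 (mod 72).
  Combine with x ≡ 7 (mod 13): since gcd(72, 13) = 1, we get a unique residue mod 936.
    Write x = 8 + 72·t and substitute into x ≡ 7 (mod 13): 72·t ≡ 7 − 8 = -1 (mod 13).
    Reduce coefficients mod 13: 7·t ≡ 12 (mod 13).
    The inverse of 7 mod 13 is 2 (since 7·2 = 14 = 1·13 + 1), so t ≡ 2·12 = 24 ≡ 11 (mod 13).
    Then x = 8 + 72·11 = 800, valid modulo lcm(72, 13) = 936: x ≡ 800 (mod 936).
Verify: 800 mod 9 = 8 ✓, 800 mod 8 = 0 ✓, 800 mod 13 = 7 ✓.

x ≡ 800 (mod 936).


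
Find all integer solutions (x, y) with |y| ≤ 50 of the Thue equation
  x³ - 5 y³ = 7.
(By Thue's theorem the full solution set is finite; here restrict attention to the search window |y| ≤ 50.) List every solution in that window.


The equation is x³ - 5y³ = 7. For fixed y, x³ = 5·y³ + 7, so a solution requires the RHS to be a perfect cube.
Strategy: iterate y from -50 to 50, compute RHS = 5·y³ + 7, and check whether it is a (positive or negative) perfect cube.
Check small values of y:
  y = 0: RHS = 7 is not a perfect cube.
  y = 1: RHS = 12 is not a perfect cube.
  y = -1: RHS = 2 is not a perfect cube.
  y = 2: RHS = 47 is not a perfect cube.
  y = -2: RHS = -33 is not a perfect cube.
  y = 3: RHS = 142 is not a perfect cube.
  y = -3: RHS = -128 is not a perfect cube.
Continuing the search up to |y| = 50 finds no solutions either.
No (x, y) in the scanned range satisfies the equation.

No integer solutions with |y| ≤ 50.


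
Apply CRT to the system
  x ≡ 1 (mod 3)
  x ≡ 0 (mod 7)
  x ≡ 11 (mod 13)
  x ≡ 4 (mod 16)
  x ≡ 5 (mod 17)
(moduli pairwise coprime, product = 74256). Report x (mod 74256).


Product of moduli M = 3 · 7 · 13 · 16 · 17 = 74256.
Merge one congruence at a time:
  Start: x ≡ 1 (mod 3).
  Combine with x ≡ 0 (mod 7); new modulus lcm = 21.
    Write x = 1 + 3·t and substitute into x ≡ 0 (mod 7): 3·t ≡ 0 − 1 = -1 (mod 7).
    Reduce coefficients mod 7: 3·t ≡ 6 (mod 7).
    The inverse of 3 mod 7 is 5 (since 3·5 = 15 = 2·7 + 1), so t ≡ 5·6 = 30 ≡ 2 (mod 7).
    Then x = 1 + 3·2 = 7, valid modulo lcm(3, 7) = 21: x ≡ 7 (mod 21).
  Combine with x ≡ 11 (mod 13); new modulus lcm = 273.
    Write x = 7 + 21·t and substitute into x ≡ 11 (mod 13): 21·t ≡ 11 − 7 = 4 (mod 13).
    Reduce coefficients mod 13: 8·t ≡ 4 (mod 13).
    The inverse of 8 mod 13 is 5 (since 8·5 = 40 = 3·13 + 1), so t ≡ 5·4 = 20 ≡ 7 (mod 13).
    Then x = 7 + 21·7 = 154, valid modulo lcm(21, 13) = 273: x ≡ 154 (mod 273).
  Combine with x ≡ 4 (mod 16); new modulus lcm = 4368.
    Write x = 154 + 273·t and substitute into x ≡ 4 (mod 16): 273·t ≡ 4 − 154 = -150 (mod 16).
    Reduce coefficients mod 16: 1·t ≡ 10 (mod 16).
    So t ≡ 10 (mod 16).
    Then x = 154 + 273·10 = 2884, valid modulo lcm(273, 16) = 4368: x ≡ 2884 (mod 4368).
  Combine with x ≡ 5 (mod 17); new modulus lcm = 74256.
    Write x = 2884 + 4368·t and substitute into x ≡ 5 (mod 17): 4368·t ≡ 5 − 2884 = -2879 (mod 17).
    Reduce coefficients mod 17: 16·t ≡ 11 (mod 17).
    The inverse of 16 mod 17 is 16 (since 16·16 = 256 = 15·17 + 1), so t ≡ 16·11 = 176 ≡ 6 (mod 17).
    Then x = 2884 + 4368·6 = 29092, valid modulo lcm(4368, 17) = 74256: x ≡ 29092 (mod 74256).
Verify against each original: 29092 mod 3 = 1, 29092 mod 7 = 0, 29092 mod 13 = 11, 29092 mod 16 = 4, 29092 mod 17 = 5.

x ≡ 29092 (mod 74256).


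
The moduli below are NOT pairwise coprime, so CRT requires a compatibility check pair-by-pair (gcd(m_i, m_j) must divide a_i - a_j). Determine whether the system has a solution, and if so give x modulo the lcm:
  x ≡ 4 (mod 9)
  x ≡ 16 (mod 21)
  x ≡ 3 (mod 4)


Moduli 9, 21, 4 are not pairwise coprime, so CRT works modulo lcm(m_i) when all pairwise compatibility conditions hold.
Pairwise compatibility: gcd(m_i, m_j) must divide a_i - a_j for every pair.
Merge one congruence at a time:
  Start: x ≡ 4 (mod 9).
  Combine with x ≡ 16 (mod 21): gcd(9, 21) = 3; 16 - 4 = 12, which IS divisible by 3, so compatible.
    Write x = 4 + 9·t and substitute into x ≡ 16 (mod 21): 9·t ≡ 16 − 4 = 12 (mod 21).
    Divide the congruence (and modulus) by g = 3: 3·t ≡ 4 (mod 7).
    The inverse of 3 mod 7 is 5 (since 3·5 = 15 = 2·7 + 1), so t ≡ 5·4 = 20 ≡ 6 (mod 7).
    Then x = 4 + 9·6 = 58, valid modulo lcm(9, 21) = 63: x ≡ 58 (mod 63).
  Combine with x ≡ 3 (mod 4): gcd(63, 4) = 1; 3 - 58 = -55, which IS divisible by 1, so compatible.
    Write x = 58 + 63·t and substitute into x ≡ 3 (mod 4): 63·t ≡ 3 − 58 = -55 (mod 4).
    Reduce coefficients mod 4: 3·t ≡ 1 (mod 4).
    The inverse of 3 mod 4 is 3 (since 3·3 = 9 = 2·4 + 1), so t ≡ 3·1 = 3 ≡ 3 (mod 4).
    Then x = 58 + 63·3 = 247, valid modulo lcm(63, 4) = 252: x ≡ 247 (mod 252).
Verify: 247 mod 9 = 4, 247 mod 21 = 16, 247 mod 4 = 3.

x ≡ 247 (mod 252).


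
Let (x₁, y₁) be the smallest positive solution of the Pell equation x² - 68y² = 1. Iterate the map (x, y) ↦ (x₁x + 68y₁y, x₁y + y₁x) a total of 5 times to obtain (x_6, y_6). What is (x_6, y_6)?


Step 1: Find the fundamental solution (x₁, y₁) of x² - 68y² = 1.
  Expand √68 as a continued fraction. a₀ = ⌊√68⌋ = 8; iterate m_{k+1} = d_k·a_k − m_k, d_{k+1} = (68 − m_{k+1}²)/d_k, a_{k+1} = ⌊(a₀ + m_{k+1})/d_{k+1}⌋ (starting m₀ = 0, d₀ = 1), with convergents p_k = a_k·p_{k-1} + p_{k-2}, q_k = a_k·q_{k-1} + q_{k-2} (p₋₁ = 1, q₋₁ = 0):
  k = 0: a₀ = 8; p₀/q₀ = 8/1; p₀² − 68·q₀² = 64 − 68 = -4.
  k = 1: m = 8, d = 4, a = ⌊(8 + 8)/4⌋ = 4; p/q = (4·8 + 1)/(4·1 + 0) = 33/4; p² − 68·q² = 1089 − 1088 = 1.
  The first convergent with p² − 68·q² = 1 gives the fundamental solution (x₁, y₁) = (33, 4).
Step 2: Apply the recurrence (x_{n+1}, y_{n+1}) = (x₁x_n + 68y₁y_n, x₁y_n + y₁x_n) repeatedly.
  From (x_1, y_1) = (33, 4): x_2 = 33·33 + 68·4·4 = 2177; y_2 = 33·4 + 4·33 = 264.
  From (x_2, y_2) = (2177, 264): x_3 = 33·2177 + 68·4·264 = 143649; y_3 = 33·264 + 4·2177 = 17420.
  From (x_3, y_3) = (143649, 17420): x_4 = 33·143649 + 68·4·17420 = 9478657; y_4 = 33·17420 + 4·143649 = 1149456.
  From (x_4, y_4) = (9478657, 1149456): x_5 = 33·9478657 + 68·4·1149456 = 625447713; y_5 = 33·1149456 + 4·9478657 = 75846676.
  From (x_5, y_5) = (625447713, 75846676): x_6 = 33·625447713 + 68·4·75846676 = 41270070401; y_6 = 33·75846676 + 4·625447713 = 5004731160.
Step 3: Verify x_6² - 68·y_6² = 1703218710903496300801 - 1703218710903496300800 = 1 (should be 1). ✓

(x_1, y_1) = (33, 4); (x_6, y_6) = (41270070401, 5004731160).


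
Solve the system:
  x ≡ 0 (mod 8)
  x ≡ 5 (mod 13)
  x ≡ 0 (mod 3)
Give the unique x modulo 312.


Moduli 8, 13, 3 are pairwise coprime; by CRT there is a unique solution modulo M = 8 · 13 · 3 = 312.
Solve pairwise, accumulating the modulus:
  Start with x ≡ 0 (mod 8).
  Combine with x ≡ 5 (mod 13): since gcd(8, 13) = 1, we get a unique residue mod 104.
    Write x = 0 + 8·t and substitute into x ≡ 5 (mod 13): 8·t ≡ 5 − 0 = 5 (mod 13).
    The inverse of 8 mod 13 is 5 (since 8·5 = 40 = 3·13 + 1), so t ≡ 5·5 = 25 ≡ 12 (mod 13).
    Then x = 0 + 8·12 = 96, valid modulo lcm(8, 13) = 104: x ≡ 96 (mod 104).
  Combine with x ≡ 0 (mod 3): since gcd(104, 3) = 1, we get a unique residue mod 312.
    Write x = 96 + 104·t and substitute into x ≡ 0 (mod 3): 104·t ≡ 0 − 96 = -96 (mod 3).
    Reduce coefficients mod 3: 2·t ≡ 0 (mod 3).
    The inverse of 2 mod 3 is 2 (since 2·2 = 4 = 1·3 + 1), so t ≡ 2·0 = 0 ≡ 0 (mod 3).
    Then x = 96 + 104·0 = 96, valid modulo lcm(104, 3) = 312: x ≡ 96 (mod 312).
Verify: 96 mod 8 = 0 ✓, 96 mod 13 = 5 ✓, 96 mod 3 = 0 ✓.

x ≡ 96 (mod 312).


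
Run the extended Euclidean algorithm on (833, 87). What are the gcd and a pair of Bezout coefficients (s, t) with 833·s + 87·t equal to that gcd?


Euclidean algorithm on (833, 87) — divide until remainder is 0:
  833 = 9 · 87 + 50
  87 = 1 · 50 + 37
  50 = 1 · 37 + 13
  37 = 2 · 13 + 11
  13 = 1 · 11 + 2
  11 = 5 · 2 + 1
  2 = 2 · 1 + 0
gcd(833, 87) = 1.
Track Bezout coefficients alongside the remainders: start with r₀ = 833 = a·1 + b·0 (s = 1, t = 0) and r₁ = 87 = a·0 + b·1 (s = 0, t = 1); each new remainder r_{k+1} = r_{k-1} − q_k·r_k inherits s_{k+1} = s_{k-1} − q_k·s_k, t_{k+1} = t_{k-1} − q_k·t_k, so r_k = a·s_k + b·t_k at every step:
  q = 9: r = 50, s = 1 − 9·0 = 1, t = 0 − 9·1 = -9  (check: 833·1 + 87·(-9) = 50)
  q = 1: r = 37, s = 0 − 1·1 = -1, t = 1 − 1·(-9) = 10  (check: 833·(-1) + 87·10 = 37)
  q = 1: r = 13, s = 1 − 1·(-1) = 2, t = -9 − 1·10 = -19  (check: 833·2 + 87·(-19) = 13)
  q = 2: r = 11, s = -1 − 2·2 = -5, t = 10 − 2·(-19) = 48  (check: 833·(-5) + 87·48 = 11)
  q = 1: r = 2, s = 2 − 1·(-5) = 7, t = -19 − 1·48 = -67  (check: 833·7 + 87·(-67) = 2)
  q = 5: r = 1, s = -5 − 5·7 = -40, t = 48 − 5·(-67) = 383  (check: 833·(-40) + 87·383 = 1)
The row with r = 1 (the gcd) gives the Bezout coefficients s = -40, t = 383.
Result: 833 · (-40) + 87 · (383) = 1.

gcd(833, 87) = 1; s = -40, t = 383 (check: 833·(-40) + 87·383 = 1).


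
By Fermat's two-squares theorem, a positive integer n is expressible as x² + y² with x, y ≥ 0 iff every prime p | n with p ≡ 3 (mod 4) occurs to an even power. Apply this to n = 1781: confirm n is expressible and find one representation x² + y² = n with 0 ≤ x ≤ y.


Step 1: Factor n = 1781 = 13 · 137.
Step 2: Check the mod-4 condition on each prime factor: 13 ≡ 1 (mod 4), exponent 1; 137 ≡ 1 (mod 4), exponent 1.
All primes ≡ 3 (mod 4) appear to even exponent (or don't appear), so by the two-squares theorem n IS expressible as a sum of two squares.
Step 3: Build a representation. Here n = 13 · 137 is a product of primes ≡ 1 (mod 4). Each prime p ≡ 1 (mod 4) is itself a sum of two squares; find a² by testing p − a² for a perfect square:
  13: 13 − 1² = 12, 13 − 2² = 9 = 3² ⇒ 13 = 2² + 3².
  137: 137 − 1² = 136, 137 − 2² = 133, 137 − 3² = 128, 137 − 4² = 121 = 11² ⇒ 137 = 4² + 11².
  Combine using the Brahmagupta–Fibonacci identity (a² + b²)(c² + d²) = (ac − bd)² + (ad + bc)² = (ac + bd)² + (ad − bc)²:
  13 · 137 = 1781: from (2² + 3²)(4² + 11²), take (2·4 − 3·11, 2·11 + 3·4) = (8 − 33, 22 + 12) = (-25, 34); dropping signs (only squares matter) gives (25, 34); check 25² + 34² = 625 + 1156 = 1781 ✓.
Step 4: Order so x ≤ y and verify: 25² + 34² = 625 + 1156 = 1781 = n. ✓

n = 1781 = 25² + 34² (one valid representation with x ≤ y).


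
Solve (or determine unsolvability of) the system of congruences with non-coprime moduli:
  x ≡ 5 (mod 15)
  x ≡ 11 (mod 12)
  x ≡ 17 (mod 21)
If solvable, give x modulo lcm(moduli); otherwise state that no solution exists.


Moduli 15, 12, 21 are not pairwise coprime, so CRT works modulo lcm(m_i) when all pairwise compatibility conditions hold.
Pairwise compatibility: gcd(m_i, m_j) must divide a_i - a_j for every pair.
Merge one congruence at a time:
  Start: x ≡ 5 (mod 15).
  Combine with x ≡ 11 (mod 12): gcd(15, 12) = 3; 11 - 5 = 6, which IS divisible by 3, so compatible.
    Write x = 5 + 15·t and substitute into x ≡ 11 (mod 12): 15·t ≡ 11 − 5 = 6 (mod 12).
    Divide the congruence (and modulus) by g = 3: 5·t ≡ 2 (mod 4).
    Reduce coefficients mod 4: 1·t ≡ 2 (mod 4).
    So t ≡ 2 (mod 4).
    Then x = 5 + 15·2 = 35, valid modulo lcm(15, 12) = 60: x ≡ 35 (mod 60).
  Combine with x ≡ 17 (mod 21): gcd(60, 21) = 3; 17 - 35 = -18, which IS divisible by 3, so compatible.
    Write x = 35 + 60·t and substitute into x ≡ 17 (mod 21): 60·t ≡ 17 − 35 = -18 (mod 21).
    Divide the congruence (and modulus) by g = 3: 20·t ≡ -6 (mod 7).
    Reduce coefficients mod 7: 6·t ≡ 1 (mod 7).
    The inverse of 6 mod 7 is 6 (since 6·6 = 36 = 5·7 + 1), so t ≡ 6·1 = 6 ≡ 6 (mod 7).
    Then x = 35 + 60·6 = 395, valid modulo lcm(60, 21) = 420: x ≡ 395 (mod 420).
Verify: 395 mod 15 = 5, 395 mod 12 = 11, 395 mod 21 = 17.

x ≡ 395 (mod 420).


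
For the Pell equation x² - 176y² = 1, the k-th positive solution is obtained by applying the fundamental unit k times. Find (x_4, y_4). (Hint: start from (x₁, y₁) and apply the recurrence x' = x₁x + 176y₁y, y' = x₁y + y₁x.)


Step 1: Find the fundamental solution (x₁, y₁) of x² - 176y² = 1.
  Expand √176 as a continued fraction. a₀ = ⌊√176⌋ = 13; iterate m_{k+1} = d_k·a_k − m_k, d_{k+1} = (176 − m_{k+1}²)/d_k, a_{k+1} = ⌊(a₀ + m_{k+1})/d_{k+1}⌋ (starting m₀ = 0, d₀ = 1), with convergents p_k = a_k·p_{k-1} + p_{k-2}, q_k = a_k·q_{k-1} + q_{k-2} (p₋₁ = 1, q₋₁ = 0):
  k = 0: a₀ = 13; p₀/q₀ = 13/1; p₀² − 176·q₀² = 169 − 176 = -7.
  k = 1: m = 13, d = 7, a = ⌊(13 + 13)/7⌋ = 3; p/q = (3·13 + 1)/(3·1 + 0) = 40/3; p² − 176·q² = 1600 − 1584 = 16.
  k = 2: m = 8, d = 16, a = ⌊(13 + 8)/16⌋ = 1; p/q = (1·40 + 13)/(1·3 + 1) = 53/4; p² − 176·q² = 2809 − 2816 = -7.
  k = 3: m = 8, d = 7, a = ⌊(13 + 8)/7⌋ = 3; p/q = (3·53 + 40)/(3·4 + 3) = 199/15; p² − 176·q² = 39601 − 39600 = 1.
  The first convergent with p² − 176·q² = 1 gives the fundamental solution (x₁, y₁) = (199, 15).
Step 2: Apply the recurrence (x_{n+1}, y_{n+1}) = (x₁x_n + 176y₁y_n, x₁y_n + y₁x_n) repeatedly.
  From (x_1, y_1) = (199, 15): x_2 = 199·199 + 176·15·15 = 79201; y_2 = 199·15 + 15·199 = 5970.
  From (x_2, y_2) = (79201, 5970): x_3 = 199·79201 + 176·15·5970 = 31521799; y_3 = 199·5970 + 15·79201 = 2376045.
  From (x_3, y_3) = (31521799, 2376045): x_4 = 199·31521799 + 176·15·2376045 = 12545596801; y_4 = 199·2376045 + 15·31521799 = 945659940.
Step 3: Verify x_4² - 176·y_4² = 157391999093261433601 - 157391999093261433600 = 1 (should be 1). ✓

(x_1, y_1) = (199, 15); (x_4, y_4) = (12545596801, 945659940).


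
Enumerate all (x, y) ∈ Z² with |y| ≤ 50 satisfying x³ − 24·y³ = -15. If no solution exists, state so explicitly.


The equation is x³ - 24y³ = -15. For fixed y, x³ = 24·y³ − 15, so a solution requires the RHS to be a perfect cube.
Strategy: iterate y from -50 to 50, compute RHS = 24·y³ − 15, and check whether it is a (positive or negative) perfect cube.
Check small values of y:
  y = 0: RHS = -15 is not a perfect cube.
  y = 1: RHS = 9 is not a perfect cube.
  y = -1: RHS = -39 is not a perfect cube.
  y = 2: RHS = 177 is not a perfect cube.
  y = -2: RHS = -207 is not a perfect cube.
  y = 3: RHS = 633 is not a perfect cube.
  y = -3: RHS = -663 is not a perfect cube.
Continuing the search up to |y| = 50 finds no solutions either.
No (x, y) in the scanned range satisfies the equation.

No integer solutions with |y| ≤ 50.


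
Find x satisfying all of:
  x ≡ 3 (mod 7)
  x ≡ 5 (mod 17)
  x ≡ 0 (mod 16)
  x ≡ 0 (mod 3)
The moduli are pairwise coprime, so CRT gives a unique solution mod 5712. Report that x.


Product of moduli M = 7 · 17 · 16 · 3 = 5712.
Merge one congruence at a time:
  Start: x ≡ 3 (mod 7).
  Combine with x ≡ 5 (mod 17); new modulus lcm = 119.
    Write x = 3 + 7·t and substitute into x ≡ 5 (mod 17): 7·t ≡ 5 − 3 = 2 (mod 17).
    The inverse of 7 mod 17 is 5 (since 7·5 = 35 = 2·17 + 1), so t ≡ 5·2 = 10 ≡ 10 (mod 17).
    Then x = 3 + 7·10 = 73, valid modulo lcm(7, 17) = 119: x ≡ 73 (mod 119).
  Combine with x ≡ 0 (mod 16); new modulus lcm = 1904.
    Write x = 73 + 119·t and substitute into x ≡ 0 (mod 16): 119·t ≡ 0 − 73 = -73 (mod 16).
    Reduce coefficients mod 16: 7·t ≡ 7 (mod 16).
    The inverse of 7 mod 16 is 7 (since 7·7 = 49 = 3·16 + 1), so t ≡ 7·7 = 49 ≡ 1 (mod 16).
    Then x = 73 + 119·1 = 192, valid modulo lcm(119, 16) = 1904: x ≡ 192 (mod 1904).
  Combine with x ≡ 0 (mod 3); new modulus lcm = 5712.
    Write x = 192 + 1904·t and substitute into x ≡ 0 (mod 3): 1904·t ≡ 0 − 192 = -192 (mod 3).
    Reduce coefficients mod 3: 2·t ≡ 0 (mod 3).
    The inverse of 2 mod 3 is 2 (since 2·2 = 4 = 1·3 + 1), so t ≡ 2·0 = 0 ≡ 0 (mod 3).
    Then x = 192 + 1904·0 = 192, valid modulo lcm(1904, 3) = 5712: x ≡ 192 (mod 5712).
Verify against each original: 192 mod 7 = 3, 192 mod 17 = 5, 192 mod 16 = 0, 192 mod 3 = 0.

x ≡ 192 (mod 5712).


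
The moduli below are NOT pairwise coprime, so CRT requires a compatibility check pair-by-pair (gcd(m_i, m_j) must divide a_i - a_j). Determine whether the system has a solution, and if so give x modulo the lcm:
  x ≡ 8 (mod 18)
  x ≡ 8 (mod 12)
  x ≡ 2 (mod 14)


Moduli 18, 12, 14 are not pairwise coprime, so CRT works modulo lcm(m_i) when all pairwise compatibility conditions hold.
Pairwise compatibility: gcd(m_i, m_j) must divide a_i - a_j for every pair.
Merge one congruence at a time:
  Start: x ≡ 8 (mod 18).
  Combine with x ≡ 8 (mod 12): gcd(18, 12) = 6; 8 - 8 = 0, which IS divisible by 6, so compatible.
    Write x = 8 + 18·t and substitute into x ≡ 8 (mod 12): 18·t ≡ 8 − 8 = 0 (mod 12).
    Divide the congruence (and modulus) by g = 6: 3·t ≡ 0 (mod 2).
    Reduce coefficients mod 2: 1·t ≡ 0 (mod 2).
    So t ≡ 0 (mod 2).
    Then x = 8 + 18·0 = 8, valid modulo lcm(18, 12) = 36: x ≡ 8 (mod 36).
  Combine with x ≡ 2 (mod 14): gcd(36, 14) = 2; 2 - 8 = -6, which IS divisible by 2, so compatible.
    Write x = 8 + 36·t and substitute into x ≡ 2 (mod 14): 36·t ≡ 2 − 8 = -6 (mod 14).
    Divide the congruence (and modulus) by g = 2: 18·t ≡ -3 (mod 7).
    Reduce coefficients mod 7: 4·t ≡ 4 (mod 7).
    The inverse of 4 mod 7 is 2 (since 4·2 = 8 = 1·7 + 1), so t ≡ 2·4 = 8 ≡ 1 (mod 7).
    Then x = 8 + 36·1 = 44, valid modulo lcm(36, 14) = 252: x ≡ 44 (mod 252).
Verify: 44 mod 18 = 8, 44 mod 12 = 8, 44 mod 14 = 2.

x ≡ 44 (mod 252).


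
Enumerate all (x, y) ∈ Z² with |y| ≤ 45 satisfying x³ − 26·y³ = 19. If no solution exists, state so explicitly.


The equation is x³ - 26y³ = 19. For fixed y, x³ = 26·y³ + 19, so a solution requires the RHS to be a perfect cube.
Strategy: iterate y from -45 to 45, compute RHS = 26·y³ + 19, and check whether it is a (positive or negative) perfect cube.
Check small values of y:
  y = 0: RHS = 19 is not a perfect cube.
  y = 1: RHS = 45 is not a perfect cube.
  y = -1: RHS = -7 is not a perfect cube.
  y = 2: RHS = 227 is not a perfect cube.
  y = -2: RHS = -189 is not a perfect cube.
  y = 3: RHS = 721 is not a perfect cube.
  y = -3: RHS = -683 is not a perfect cube.
Continuing the search up to |y| = 45 finds no solutions either.
No (x, y) in the scanned range satisfies the equation.

No integer solutions with |y| ≤ 45.


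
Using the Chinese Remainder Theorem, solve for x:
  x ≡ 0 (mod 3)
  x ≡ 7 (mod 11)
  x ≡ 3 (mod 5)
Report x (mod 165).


Moduli 3, 11, 5 are pairwise coprime; by CRT there is a unique solution modulo M = 3 · 11 · 5 = 165.
Solve pairwise, accumulating the modulus:
  Start with x ≡ 0 (mod 3).
  Combine with x ≡ 7 (mod 11): since gcd(3, 11) = 1, we get a unique residue mod 33.
    Write x = 0 + 3·t and substitute into x ≡ 7 (mod 11): 3·t ≡ 7 − 0 = 7 (mod 11).
    The inverse of 3 mod 11 is 4 (since 3·4 = 12 = 1·11 + 1), so t ≡ 4·7 = 28 ≡ 6 (mod 11).
    Then x = 0 + 3·6 = 18, valid modulo lcm(3, 11) = 33: x ≡ 18 (mod 33).
  Combine with x ≡ 3 (mod 5): since gcd(33, 5) = 1, we get a unique residue mod 165.
    Write x = 18 + 33·t and substitute into x ≡ 3 (mod 5): 33·t ≡ 3 − 18 = -15 (mod 5).
    Reduce coefficients mod 5: 3·t ≡ 0 (mod 5).
    The inverse of 3 mod 5 is 2 (since 3·2 = 6 = 1·5 + 1), so t ≡ 2·0 = 0 ≡ 0 (mod 5).
    Then x = 18 + 33·0 = 18, valid modulo lcm(33, 5) = 165: x ≡ 18 (mod 165).
Verify: 18 mod 3 = 0 ✓, 18 mod 11 = 7 ✓, 18 mod 5 = 3 ✓.

x ≡ 18 (mod 165).


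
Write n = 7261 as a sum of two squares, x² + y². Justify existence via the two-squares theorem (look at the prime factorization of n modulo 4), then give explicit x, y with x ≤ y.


Step 1: Factor n = 7261 = 53 · 137.
Step 2: Check the mod-4 condition on each prime factor: 53 ≡ 1 (mod 4), exponent 1; 137 ≡ 1 (mod 4), exponent 1.
All primes ≡ 3 (mod 4) appear to even exponent (or don't appear), so by the two-squares theorem n IS expressible as a sum of two squares.
Step 3: Build a representation. Here n = 53 · 137 is a product of primes ≡ 1 (mod 4). Each prime p ≡ 1 (mod 4) is itself a sum of two squares; find a² by testing p − a² for a perfect square:
  53: 53 − 1² = 52, 53 − 2² = 49 = 7² ⇒ 53 = 2² + 7².
  137: 137 − 1² = 136, 137 − 2² = 133, 137 − 3² = 128, 137 − 4² = 121 = 11² ⇒ 137 = 4² + 11².
  Combine using the Brahmagupta–Fibonacci identity (a² + b²)(c² + d²) = (ac − bd)² + (ad + bc)² = (ac + bd)² + (ad − bc)²:
  53 · 137 = 7261: from (2² + 7²)(4² + 11²), take (2·4 − 7·11, 2·11 + 7·4) = (8 − 77, 22 + 28) = (-69, 50); dropping signs (only squares matter) gives (69, 50); check 69² + 50² = 4761 + 2500 = 7261 ✓.
Step 4: Order so x ≤ y and verify: 50² + 69² = 2500 + 4761 = 7261 = n. ✓

n = 7261 = 50² + 69² (one valid representation with x ≤ y).


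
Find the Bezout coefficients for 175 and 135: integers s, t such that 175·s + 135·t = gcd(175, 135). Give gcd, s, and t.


Euclidean algorithm on (175, 135) — divide until remainder is 0:
  175 = 1 · 135 + 40
  135 = 3 · 40 + 15
  40 = 2 · 15 + 10
  15 = 1 · 10 + 5
  10 = 2 · 5 + 0
gcd(175, 135) = 5.
Track Bezout coefficients alongside the remainders: start with r₀ = 175 = a·1 + b·0 (s = 1, t = 0) and r₁ = 135 = a·0 + b·1 (s = 0, t = 1); each new remainder r_{k+1} = r_{k-1} − q_k·r_k inherits s_{k+1} = s_{k-1} − q_k·s_k, t_{k+1} = t_{k-1} − q_k·t_k, so r_k = a·s_k + b·t_k at every step:
  q = 1: r = 40, s = 1 − 1·0 = 1, t = 0 − 1·1 = -1  (check: 175·1 + 135·(-1) = 40)
  q = 3: r = 15, s = 0 − 3·1 = -3, t = 1 − 3·(-1) = 4  (check: 175·(-3) + 135·4 = 15)
  q = 2: r = 10, s = 1 − 2·(-3) = 7, t = -1 − 2·4 = -9  (check: 175·7 + 135·(-9) = 10)
  q = 1: r = 5, s = -3 − 1·7 = -10, t = 4 − 1·(-9) = 13  (check: 175·(-10) + 135·13 = 5)
The row with r = 5 (the gcd) gives the Bezout coefficients s = -10, t = 13.
Result: 175 · (-10) + 135 · (13) = 5.

gcd(175, 135) = 5; s = -10, t = 13 (check: 175·(-10) + 135·13 = 5).


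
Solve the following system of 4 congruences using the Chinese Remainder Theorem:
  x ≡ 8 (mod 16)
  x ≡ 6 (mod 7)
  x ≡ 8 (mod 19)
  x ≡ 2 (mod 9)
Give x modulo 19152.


Product of moduli M = 16 · 7 · 19 · 9 = 19152.
Merge one congruence at a time:
  Start: x ≡ 8 (mod 16).
  Combine with x ≡ 6 (mod 7); new modulus lcm = 112.
    Write x = 8 + 16·t and substitute into x ≡ 6 (mod 7): 16·t ≡ 6 − 8 = -2 (mod 7).
    Reduce coefficients mod 7: 2·t ≡ 5 (mod 7).
    The inverse of 2 mod 7 is 4 (since 2·4 = 8 = 1·7 + 1), so t ≡ 4·5 = 20 ≡ 6 (mod 7).
    Then x = 8 + 16·6 = 104, valid modulo lcm(16, 7) = 112: x ≡ 104 (mod 112).
  Combine with x ≡ 8 (mod 19); new modulus lcm = 2128.
    Write x = 104 + 112·t and substitute into x ≡ 8 (mod 19): 112·t ≡ 8 − 104 = -96 (mod 19).
    Reduce coefficients mod 19: 17·t ≡ 18 (mod 19).
    The inverse of 17 mod 19 is 9 (since 17·9 = 153 = 8·19 + 1), so t ≡ 9·18 = 162 ≡ 10 (mod 19).
    Then x = 104 + 112·10 = 1224, valid modulo lcm(112, 19) = 2128: x ≡ 1224 (mod 2128).
  Combine with x ≡ 2 (mod 9); new modulus lcm = 19152.
    Write x = 1224 + 2128·t and substitute into x ≡ 2 (mod 9): 2128·t ≡ 2 − 1224 = -1222 (mod 9).
    Reduce coefficients mod 9: 4·t ≡ 2 (mod 9).
    The inverse of 4 mod 9 is 7 (since 4·7 = 28 = 3·9 + 1), so t ≡ 7·2 = 14 ≡ 5 (mod 9).
    Then x = 1224 + 2128·5 = 11864, valid modulo lcm(2128, 9) = 19152: x ≡ 11864 (mod 19152).
Verify against each original: 11864 mod 16 = 8, 11864 mod 7 = 6, 11864 mod 19 = 8, 11864 mod 9 = 2.

x ≡ 11864 (mod 19152).


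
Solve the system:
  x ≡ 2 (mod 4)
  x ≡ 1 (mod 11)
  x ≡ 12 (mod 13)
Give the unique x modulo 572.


Moduli 4, 11, 13 are pairwise coprime; by CRT there is a unique solution modulo M = 4 · 11 · 13 = 572.
Solve pairwise, accumulating the modulus:
  Start with x ≡ 2 (mod 4).
  Combine with x ≡ 1 (mod 11): since gcd(4, 11) = 1, we get a unique residue mod 44.
    Write x = 2 + 4·t and substitute into x ≡ 1 (mod 11): 4·t ≡ 1 − 2 = -1 (mod 11).
    Reduce coefficients mod 11: 4·t ≡ 10 (mod 11).
    The inverse of 4 mod 11 is 3 (since 4·3 = 12 = 1·11 + 1), so t ≡ 3·10 = 30 ≡ 8 (mod 11).
    Then x = 2 + 4·8 = 34, valid modulo lcm(4, 11) = 44: x ≡ 34 (mod 44).
  Combine with x ≡ 12 (mod 13): since gcd(44, 13) = 1, we get a unique residue mod 572.
    Write x = 34 + 44·t and substitute into x ≡ 12 (mod 13): 44·t ≡ 12 − 34 = -22 (mod 13).
    Reduce coefficients mod 13: 5·t ≡ 4 (mod 13).
    The inverse of 5 mod 13 is 8 (since 5·8 = 40 = 3·13 + 1), so t ≡ 8·4 = 32 ≡ 6 (mod 13).
    Then x = 34 + 44·6 = 298, valid modulo lcm(44, 13) = 572: x ≡ 298 (mod 572).
Verify: 298 mod 4 = 2 ✓, 298 mod 11 = 1 ✓, 298 mod 13 = 12 ✓.

x ≡ 298 (mod 572).


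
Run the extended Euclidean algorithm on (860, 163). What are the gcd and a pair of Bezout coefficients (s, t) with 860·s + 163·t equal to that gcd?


Euclidean algorithm on (860, 163) — divide until remainder is 0:
  860 = 5 · 163 + 45
  163 = 3 · 45 + 28
  45 = 1 · 28 + 17
  28 = 1 · 17 + 11
  17 = 1 · 11 + 6
  11 = 1 · 6 + 5
  6 = 1 · 5 + 1
  5 = 5 · 1 + 0
gcd(860, 163) = 1.
Track Bezout coefficients alongside the remainders: start with r₀ = 860 = a·1 + b·0 (s = 1, t = 0) and r₁ = 163 = a·0 + b·1 (s = 0, t = 1); each new remainder r_{k+1} = r_{k-1} − q_k·r_k inherits s_{k+1} = s_{k-1} − q_k·s_k, t_{k+1} = t_{k-1} − q_k·t_k, so r_k = a·s_k + b·t_k at every step:
  q = 5: r = 45, s = 1 − 5·0 = 1, t = 0 − 5·1 = -5  (check: 860·1 + 163·(-5) = 45)
  q = 3: r = 28, s = 0 − 3·1 = -3, t = 1 − 3·(-5) = 16  (check: 860·(-3) + 163·16 = 28)
  q = 1: r = 17, s = 1 − 1·(-3) = 4, t = -5 − 1·16 = -21  (check: 860·4 + 163·(-21) = 17)
  q = 1: r = 11, s = -3 − 1·4 = -7, t = 16 − 1·(-21) = 37  (check: 860·(-7) + 163·37 = 11)
  q = 1: r = 6, s = 4 − 1·(-7) = 11, t = -21 − 1·37 = -58  (check: 860·11 + 163·(-58) = 6)
  q = 1: r = 5, s = -7 − 1·11 = -18, t = 37 − 1·(-58) = 95  (check: 860·(-18) + 163·95 = 5)
  q = 1: r = 1, s = 11 − 1·(-18) = 29, t = -58 − 1·95 = -153  (check: 860·29 + 163·(-153) = 1)
The row with r = 1 (the gcd) gives the Bezout coefficients s = 29, t = -153.
Result: 860 · (29) + 163 · (-153) = 1.

gcd(860, 163) = 1; s = 29, t = -153 (check: 860·29 + 163·(-153) = 1).
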